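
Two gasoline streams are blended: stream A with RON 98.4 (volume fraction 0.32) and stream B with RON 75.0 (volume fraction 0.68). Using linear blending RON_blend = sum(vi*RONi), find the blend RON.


Linear blending: RON_blend = sum(vi * RONi)
Contribution 1: 0.32 * 98.4 = 31.488
Contribution 2: 0.68 * 75.0 = 51
RON_blend = 31.488 + 51 = 82.488

82.488


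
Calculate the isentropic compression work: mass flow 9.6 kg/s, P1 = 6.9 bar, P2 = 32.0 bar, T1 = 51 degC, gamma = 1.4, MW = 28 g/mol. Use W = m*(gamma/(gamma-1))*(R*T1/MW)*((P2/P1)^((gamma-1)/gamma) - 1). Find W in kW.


Isentropic work: W = m*(gamma/(gamma-1))*(R*T1/MW)*((P2/P1)^((gamma-1)/gamma) - 1)
T1 = 51 + 273.15 = 324.15 K
Pressure ratio = 32.0 / 6.9 = 4.63768
Exponent = (1.4 - 1)/1.4 = 0.285714
(P2/P1)^exp - 1 = 4.63768^0.285714 - 1 = 0.550142
W = 9.6 * 1.4 / 0.4 * 8.314 * 324.15 / 28 * 0.550142 = 1779

1779 kW


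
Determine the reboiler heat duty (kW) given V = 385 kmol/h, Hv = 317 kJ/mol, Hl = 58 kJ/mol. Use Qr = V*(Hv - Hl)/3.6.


Qr = 385 * (317 - 58) / 3.6 = 385 * 259 / 3.6 = 27700

27700 kW


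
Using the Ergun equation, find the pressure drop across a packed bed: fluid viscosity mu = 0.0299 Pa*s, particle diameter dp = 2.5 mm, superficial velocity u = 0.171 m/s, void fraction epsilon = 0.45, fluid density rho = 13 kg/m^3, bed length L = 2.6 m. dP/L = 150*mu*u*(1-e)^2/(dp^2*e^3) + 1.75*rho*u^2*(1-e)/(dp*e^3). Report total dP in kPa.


dp = 2.5 mm = 0.0025 m
Viscous term = 150*0.0299*0.171*(1-0.45)^2 / (0.0025^2*0.45^3) = 407349
Inertial term = 1.75*13*0.171^2*(1-0.45) / (0.0025*0.45^3) = 1606.05
dP/L = 407349 + 1606.05 = 408955 Pa/m
dP = 408955 * 2.6 / 1000 = 1063 kPa

1063 kPa


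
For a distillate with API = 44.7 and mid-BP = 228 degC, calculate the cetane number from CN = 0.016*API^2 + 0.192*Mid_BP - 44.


CN = 0.016 * 44.7^2 + 0.192 * 228 - 44
CN = 31.96944 + 43.776 - 44 = 31.74544

31.74544


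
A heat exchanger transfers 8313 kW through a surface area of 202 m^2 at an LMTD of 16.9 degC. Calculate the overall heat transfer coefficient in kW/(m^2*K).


From Q = U*A*LMTD, U = Q / (A * LMTD)
U = 8313 / (202 * 16.9) = 8313 / 3413.8 = 2.435

2.435 kW/(m^2*K)


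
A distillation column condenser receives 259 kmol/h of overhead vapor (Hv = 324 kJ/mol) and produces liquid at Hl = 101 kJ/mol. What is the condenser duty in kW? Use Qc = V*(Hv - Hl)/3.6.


Qc = 259 * (324 - 101) / 3.6 = 259 * 223 / 3.6 = 16040

16040 kW


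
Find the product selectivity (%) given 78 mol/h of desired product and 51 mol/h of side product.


Selectivity = desired / (desired + undesired) * 100
Total products = 78 + 51 = 129 mol/h
S = 78 / 129 * 100
= 0.6047 * 100
= 60.47 %

60.47 %


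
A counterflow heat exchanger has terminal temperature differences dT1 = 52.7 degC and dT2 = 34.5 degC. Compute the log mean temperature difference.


LMTD = (dT1 - dT2) / ln(dT1/dT2)
= (52.7 - 34.5) / ln(52.7 / 34.5) = 18.2 / 0.423656 = 42.96

42.96 degC


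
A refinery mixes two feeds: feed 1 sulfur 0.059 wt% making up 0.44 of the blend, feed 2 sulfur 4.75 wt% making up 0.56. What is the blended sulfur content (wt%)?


Linear sulfur blending: S_blend = x1*S1 + x2*S2
Contribution 1: 0.44 * 0.059 = 0.02596 wt%
Contribution 2: 0.56 * 4.75 = 2.66 wt%
S_blend = 0.02596 + 2.66 = 2.68596

2.68596 wt%


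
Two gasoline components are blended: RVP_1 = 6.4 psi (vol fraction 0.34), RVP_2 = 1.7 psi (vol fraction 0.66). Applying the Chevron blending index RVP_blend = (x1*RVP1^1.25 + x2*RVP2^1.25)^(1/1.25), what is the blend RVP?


Chevron index: RVP_blend = (sum xi*RVPi^1.25)^(1/1.25)
RVP^1.25 terms: 0.34 * 6.4^1.25 + 0.66 * 1.7^1.25 = 4.74218
RVP_blend = 4.74218^(1/1.25) = 3.474

3.474 psi


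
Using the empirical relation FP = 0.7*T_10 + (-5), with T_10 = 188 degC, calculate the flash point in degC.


FP = 0.7 * 188 + (-5) = 126.6

126.6 degC


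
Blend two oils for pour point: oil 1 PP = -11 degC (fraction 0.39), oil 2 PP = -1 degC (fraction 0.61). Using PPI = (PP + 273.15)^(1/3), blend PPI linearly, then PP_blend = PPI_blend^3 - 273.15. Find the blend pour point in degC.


PPI_1 = (-11 + 273.15)^(1/3) = 6.400049
PPI_2 = (-1 + 273.15)^(1/3) = 6.480414
PPI_blend = 0.39 * 6.400049 + 0.61 * 6.480414 = 6.449072
PP_blend = 6.449072^3 - 273.15 = 268.2203 - 273.15 = -4.93

-4.93 degC


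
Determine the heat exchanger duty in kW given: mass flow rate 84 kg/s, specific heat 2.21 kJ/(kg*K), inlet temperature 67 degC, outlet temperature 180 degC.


Q = m_dot * cp * delta_T
delta_T = 180 - 67 = 113 K
Q = 84 * 2.21 * 113
= 185.64 * 113
= 20977.32 kW

20977.32 kW


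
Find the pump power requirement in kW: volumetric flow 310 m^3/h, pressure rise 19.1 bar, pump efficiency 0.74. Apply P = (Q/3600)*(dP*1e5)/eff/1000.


Q = 310 / 3600 = 0.0861111 m^3/s
P = 0.0861111 * (19.1 * 1e5) / 0.74 / 1000 = 222.3

222.3 kW


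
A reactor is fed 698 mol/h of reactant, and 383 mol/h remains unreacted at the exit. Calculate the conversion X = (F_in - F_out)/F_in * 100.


X = (F_in - F_out) / F_in * 100
Moles reacted = 698 - 383 = 315
X = 315 / 698 * 100
= 0.4513 * 100
= 45.13 %

45.13 %


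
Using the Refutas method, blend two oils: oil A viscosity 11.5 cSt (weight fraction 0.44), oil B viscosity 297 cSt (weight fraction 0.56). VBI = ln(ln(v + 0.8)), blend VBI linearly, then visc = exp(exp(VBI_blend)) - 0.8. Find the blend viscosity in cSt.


Refutas method: VBN_i = 14.534*ln(ln(visc_i + 0.8)) + 10.975, blended linearly by mass fraction; since VBN is linear in VBI_i = ln(ln(visc_i + 0.8)) and the fractions sum to 1, blend VBI directly: visc = exp(exp(VBI_blend)) - 0.8
VBI_1 = ln(ln(11.5 + 0.8)) = 0.920123
VBI_2 = ln(ln(297 + 0.8)) = 1.73984
VBI_blend = 0.44 * 0.920123 + 0.56 * 1.73984 = 1.37916
visc_blend = exp(exp(1.37916)) - 0.8 = 52.27

52.27 cSt


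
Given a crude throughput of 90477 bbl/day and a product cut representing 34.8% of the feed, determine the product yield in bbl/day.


Crude throughput = 90477 bbl/day
Fraction yield = 34.8%
yield = throughput * fraction / 100
yield = 90477 * 34.8 / 100 = 31485.996

31485.996 bbl/day


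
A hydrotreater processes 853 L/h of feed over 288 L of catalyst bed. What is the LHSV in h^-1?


LHSV = volumetric feed rate / catalyst volume
= 853 L/h / 288 L
= 2.962 h^-1

2.962 h^-1


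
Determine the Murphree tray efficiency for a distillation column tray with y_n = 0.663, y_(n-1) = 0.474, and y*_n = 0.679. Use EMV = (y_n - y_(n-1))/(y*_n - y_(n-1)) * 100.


Murphree vapor efficiency: EMV = (y_n - y_(n-1)) / (y*_n - y_(n-1)) * 100
EMV = (0.663 - 0.474) / (0.679 - 0.474) * 100 = 0.189 / 0.205 * 100 = 92.20

92.20 %


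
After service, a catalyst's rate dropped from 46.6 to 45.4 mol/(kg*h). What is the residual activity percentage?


Activity (%) = (rate_used / rate_fresh) * 100
rate_used = 45.4, rate_fresh = 46.6
= (45.4 / 46.6) * 100
= 0.9742 * 100 = 97.42

97.42 %


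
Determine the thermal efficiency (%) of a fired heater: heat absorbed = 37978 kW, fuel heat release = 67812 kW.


Furnace efficiency = Q_absorbed / Q_fuel * 100
= 37978 / 67812 * 100 = 56.00

56.00 %


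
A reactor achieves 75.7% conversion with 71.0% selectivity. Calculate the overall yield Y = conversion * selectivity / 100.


Overall yield = conversion (%) * selectivity (%) / 100
Conversion = 75.7%, Selectivity = 71.0%
Y = 75.7 * 71.0 / 100
= 53.747 %

53.747 %


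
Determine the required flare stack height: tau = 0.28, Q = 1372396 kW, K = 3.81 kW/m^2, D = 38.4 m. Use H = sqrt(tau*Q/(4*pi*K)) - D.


tau*Q/(4*pi*K) = 0.28 * 1372396 / (4 * pi * 3.81) = 8026.06
sqrt(8026.06) = 89.5883
H = 89.5883 - 38.4 = 51.19

51.19 m


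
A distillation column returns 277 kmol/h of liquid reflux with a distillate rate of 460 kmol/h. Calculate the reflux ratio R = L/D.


Reflux ratio definition: R = L / D (liquid returned / distillate withdrawn)
L = 277 kmol/h, D = 460 kmol/h
R = 277 / 460 = 0.6022

0.6022


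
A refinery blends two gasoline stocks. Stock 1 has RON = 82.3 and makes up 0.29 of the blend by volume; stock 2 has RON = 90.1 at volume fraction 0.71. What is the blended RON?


Linear blending: RON_blend = sum(vi * RONi)
Contribution 1: 0.29 * 82.3 = 23.867
Contribution 2: 0.71 * 90.1 = 63.971
RON_blend = 23.867 + 63.971 = 87.838

87.838


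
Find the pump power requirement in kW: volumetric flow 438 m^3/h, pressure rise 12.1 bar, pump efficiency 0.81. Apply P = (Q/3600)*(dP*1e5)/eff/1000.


Q = 438 / 3600 = 0.121667 m^3/s
P = 0.121667 * (12.1 * 1e5) / 0.81 / 1000 = 181.7

181.7 kW


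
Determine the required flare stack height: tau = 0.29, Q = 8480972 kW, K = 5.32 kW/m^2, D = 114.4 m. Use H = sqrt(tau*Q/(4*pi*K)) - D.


tau*Q/(4*pi*K) = 0.29 * 8480972 / (4 * pi * 5.32) = 36789.4
sqrt(36789.4) = 191.806
H = 191.806 - 114.4 = 77.41

77.41 m


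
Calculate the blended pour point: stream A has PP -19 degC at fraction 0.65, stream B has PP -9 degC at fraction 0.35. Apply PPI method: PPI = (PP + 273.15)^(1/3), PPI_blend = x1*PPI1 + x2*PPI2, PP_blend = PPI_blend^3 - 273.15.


PPI_1 = (-19 + 273.15)^(1/3) = 6.334272
PPI_2 = (-9 + 273.15)^(1/3) = 6.416283
PPI_blend = 0.65 * 6.334272 + 0.35 * 6.416283 = 6.362976
PP_blend = 6.362976^3 - 273.15 = 257.6208 - 273.15 = -15.53

-15.53 degC


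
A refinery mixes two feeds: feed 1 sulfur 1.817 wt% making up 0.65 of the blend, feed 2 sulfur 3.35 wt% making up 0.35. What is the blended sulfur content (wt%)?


Linear sulfur blending: S_blend = x1*S1 + x2*S2
Contribution 1: 0.65 * 1.817 = 1.18105 wt%
Contribution 2: 0.35 * 3.35 = 1.1725 wt%
S_blend = 1.18105 + 1.1725 = 2.35355

2.35355 wt%


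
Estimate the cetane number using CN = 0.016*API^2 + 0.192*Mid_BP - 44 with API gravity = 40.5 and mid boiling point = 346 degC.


CN = 0.016 * 40.5^2 + 0.192 * 346 - 44
CN = 26.244 + 66.432 - 44 = 48.676

48.676


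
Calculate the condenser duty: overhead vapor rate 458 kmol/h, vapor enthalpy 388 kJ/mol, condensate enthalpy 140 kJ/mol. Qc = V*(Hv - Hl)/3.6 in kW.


Qc = 458 * (388 - 140) / 3.6 = 458 * 248 / 3.6 = 31550

31550 kW


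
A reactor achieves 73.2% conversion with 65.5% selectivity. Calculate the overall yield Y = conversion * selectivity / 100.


Overall yield = conversion (%) * selectivity (%) / 100
Conversion = 73.2%, Selectivity = 65.5%
Y = 73.2 * 65.5 / 100
= 47.946 %

47.946 %


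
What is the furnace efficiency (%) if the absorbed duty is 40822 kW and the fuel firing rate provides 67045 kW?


Furnace efficiency = Q_absorbed / Q_fuel * 100
= 40822 / 67045 * 100 = 60.89

60.89 %


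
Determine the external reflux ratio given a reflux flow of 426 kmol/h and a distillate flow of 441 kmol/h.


Reflux ratio definition: R = L / D (liquid returned / distillate withdrawn)
L = 426 kmol/h, D = 441 kmol/h
R = 426 / 441 = 0.9660

0.9660


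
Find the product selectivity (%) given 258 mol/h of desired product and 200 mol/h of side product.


Selectivity = desired / (desired + undesired) * 100
Total products = 258 + 200 = 458 mol/h
S = 258 / 458 * 100
= 0.5633 * 100
= 56.33 %

56.33 %


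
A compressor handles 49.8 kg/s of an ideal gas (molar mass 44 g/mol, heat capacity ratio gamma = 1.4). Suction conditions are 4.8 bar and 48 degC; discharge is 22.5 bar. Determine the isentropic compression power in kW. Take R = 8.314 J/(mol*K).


Isentropic work: W = m*(gamma/(gamma-1))*(R*T1/MW)*((P2/P1)^((gamma-1)/gamma) - 1)
T1 = 48 + 273.15 = 321.15 K
Pressure ratio = 22.5 / 4.8 = 4.6875
Exponent = (1.4 - 1)/1.4 = 0.285714
(P2/P1)^exp - 1 = 4.6875^0.285714 - 1 = 0.554882
W = 49.8 * 1.4 / 0.4 * 8.314 * 321.15 / 44 * 0.554882 = 5869

5869 kW


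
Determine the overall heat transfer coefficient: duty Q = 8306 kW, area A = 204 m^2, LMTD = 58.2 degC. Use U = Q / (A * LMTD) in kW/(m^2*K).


From Q = U*A*LMTD, U = Q / (A * LMTD)
U = 8306 / (204 * 58.2) = 8306 / 11872.8 = 0.6996

0.6996 kW/(m^2*K)


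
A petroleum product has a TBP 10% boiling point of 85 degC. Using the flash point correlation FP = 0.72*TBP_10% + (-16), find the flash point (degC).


FP = 0.72 * 85 + (-16) = 45.2

45.2 degC


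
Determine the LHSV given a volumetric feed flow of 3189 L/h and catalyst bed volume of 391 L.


LHSV = volumetric feed rate / catalyst volume
= 3189 L/h / 391 L
= 8.156 h^-1

8.156 h^-1


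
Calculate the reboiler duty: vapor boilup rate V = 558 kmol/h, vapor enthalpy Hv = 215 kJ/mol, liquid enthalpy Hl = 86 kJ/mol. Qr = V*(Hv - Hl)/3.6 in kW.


Qr = 558 * (215 - 86) / 3.6 = 558 * 129 / 3.6 = 20000

20000 kW


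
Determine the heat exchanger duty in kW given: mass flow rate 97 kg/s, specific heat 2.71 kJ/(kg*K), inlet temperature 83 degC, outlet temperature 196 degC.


Q = m_dot * cp * delta_T
delta_T = 196 - 83 = 113 K
Q = 97 * 2.71 * 113
= 262.87 * 113
= 29704.31 kW

29704.31 kW


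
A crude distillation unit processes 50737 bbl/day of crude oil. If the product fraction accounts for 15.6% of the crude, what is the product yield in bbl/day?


Crude throughput = 50737 bbl/day
Fraction yield = 15.6%
yield = throughput * fraction / 100
yield = 50737 * 15.6 / 100 = 7914.972

7914.972 bbl/day


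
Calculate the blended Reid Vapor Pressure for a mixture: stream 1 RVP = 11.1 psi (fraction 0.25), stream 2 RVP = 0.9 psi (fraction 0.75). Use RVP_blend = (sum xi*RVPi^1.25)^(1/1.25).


Chevron index: RVP_blend = (sum xi*RVPi^1.25)^(1/1.25)
RVP^1.25 terms: 0.25 * 11.1^1.25 + 0.75 * 0.9^1.25 = 5.72262
RVP_blend = 5.72262^(1/1.25) = 4.037

4.037 psi


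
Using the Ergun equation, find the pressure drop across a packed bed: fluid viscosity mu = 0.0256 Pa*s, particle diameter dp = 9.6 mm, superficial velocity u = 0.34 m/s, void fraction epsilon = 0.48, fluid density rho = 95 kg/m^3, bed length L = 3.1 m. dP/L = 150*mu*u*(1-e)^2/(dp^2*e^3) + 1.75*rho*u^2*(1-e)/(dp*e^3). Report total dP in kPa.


dp = 9.6 mm = 0.0096 m
Viscous term = 150*0.0256*0.34*(1-0.48)^2 / (0.0096^2*0.48^3) = 34637.8
Inertial term = 1.75*95*0.34^2*(1-0.48) / (0.0096*0.48^3) = 9413
dP/L = 34637.8 + 9413 = 44050.8 Pa/m
dP = 44050.8 * 3.1 / 1000 = 136.6 kPa

136.6 kPa


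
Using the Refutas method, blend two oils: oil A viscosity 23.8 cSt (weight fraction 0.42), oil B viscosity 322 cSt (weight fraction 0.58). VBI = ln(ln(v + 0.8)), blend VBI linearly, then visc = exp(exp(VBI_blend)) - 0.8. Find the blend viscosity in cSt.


Refutas method: VBN_i = 14.534*ln(ln(visc_i + 0.8)) + 10.975, blended linearly by mass fraction; since VBN is linear in VBI_i = ln(ln(visc_i + 0.8)) and the fractions sum to 1, blend VBI directly: visc = exp(exp(VBI_blend)) - 0.8
VBI_1 = ln(ln(23.8 + 0.8)) = 1.16401
VBI_2 = ln(ln(322 + 0.8)) = 1.75389
VBI_blend = 0.42 * 1.16401 + 0.58 * 1.75389 = 1.50614
visc_blend = exp(exp(1.50614)) - 0.8 = 90.06

90.06 cSt


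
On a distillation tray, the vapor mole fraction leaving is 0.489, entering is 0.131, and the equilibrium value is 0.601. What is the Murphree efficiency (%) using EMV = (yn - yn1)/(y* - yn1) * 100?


Murphree vapor efficiency: EMV = (y_n - y_(n-1)) / (y*_n - y_(n-1)) * 100
EMV = (0.489 - 0.131) / (0.601 - 0.131) * 100 = 0.358 / 0.47 * 100 = 76.17

76.17 %


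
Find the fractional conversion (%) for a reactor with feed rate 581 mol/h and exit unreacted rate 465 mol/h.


X = (F_in - F_out) / F_in * 100
Moles reacted = 581 - 465 = 116
X = 116 / 581 * 100
= 0.1997 * 100
= 19.97 %

19.97 %


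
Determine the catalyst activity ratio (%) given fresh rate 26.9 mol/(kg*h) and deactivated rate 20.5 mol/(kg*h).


Activity (%) = (rate_used / rate_fresh) * 100
rate_used = 20.5, rate_fresh = 26.9
= (20.5 / 26.9) * 100
= 0.7621 * 100 = 76.21

76.21 %


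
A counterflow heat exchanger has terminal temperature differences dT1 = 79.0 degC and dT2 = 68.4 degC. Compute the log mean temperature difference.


LMTD = (dT1 - dT2) / ln(dT1/dT2)
= (79.0 - 68.4) / ln(79.0 / 68.4) = 10.6 / 0.144075 = 73.57

73.57 degC


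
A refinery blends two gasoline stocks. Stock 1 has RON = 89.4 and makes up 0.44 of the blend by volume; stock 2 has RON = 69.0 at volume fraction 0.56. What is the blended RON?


Linear blending: RON_blend = sum(vi * RONi)
Contribution 1: 0.44 * 89.4 = 39.336
Contribution 2: 0.56 * 69.0 = 38.64
RON_blend = 39.336 + 38.64 = 77.976

77.976


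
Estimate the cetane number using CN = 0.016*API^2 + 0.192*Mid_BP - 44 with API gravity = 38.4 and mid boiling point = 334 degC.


CN = 0.016 * 38.4^2 + 0.192 * 334 - 44
CN = 23.59296 + 64.128 - 44 = 43.72096

43.72096


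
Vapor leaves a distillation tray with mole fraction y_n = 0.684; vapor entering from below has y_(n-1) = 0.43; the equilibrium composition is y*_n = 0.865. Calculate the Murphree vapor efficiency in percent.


Murphree vapor efficiency: EMV = (y_n - y_(n-1)) / (y*_n - y_(n-1)) * 100
EMV = (0.684 - 0.43) / (0.865 - 0.43) * 100 = 0.254 / 0.435 * 100 = 58.39

58.39 %


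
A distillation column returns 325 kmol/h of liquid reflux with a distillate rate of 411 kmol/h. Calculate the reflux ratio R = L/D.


Reflux ratio definition: R = L / D (liquid returned / distillate withdrawn)
L = 325 kmol/h, D = 411 kmol/h
R = 325 / 411 = 0.7908

0.7908


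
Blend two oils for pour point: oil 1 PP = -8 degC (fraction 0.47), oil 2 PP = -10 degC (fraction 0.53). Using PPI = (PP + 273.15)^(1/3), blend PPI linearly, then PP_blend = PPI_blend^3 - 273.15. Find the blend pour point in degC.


PPI_1 = (-8 + 273.15)^(1/3) = 6.42437
PPI_2 = (-10 + 273.15)^(1/3) = 6.408176
PPI_blend = 0.47 * 6.42437 + 0.53 * 6.408176 = 6.415787
PP_blend = 6.415787^3 - 273.15 = 264.0887 - 273.15 = -9.06

-9.06 degC


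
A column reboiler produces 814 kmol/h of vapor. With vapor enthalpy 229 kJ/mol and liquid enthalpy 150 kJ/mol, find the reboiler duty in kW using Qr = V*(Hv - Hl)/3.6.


Qr = 814 * (229 - 150) / 3.6 = 814 * 79 / 3.6 = 17860

17860 kW


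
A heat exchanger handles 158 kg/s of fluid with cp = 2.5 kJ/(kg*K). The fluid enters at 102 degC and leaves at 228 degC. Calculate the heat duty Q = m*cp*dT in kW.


Q = m_dot * cp * delta_T
delta_T = 228 - 102 = 126 K
Q = 158 * 2.5 * 126
= 395 * 126
= 49770 kW

49770 kW


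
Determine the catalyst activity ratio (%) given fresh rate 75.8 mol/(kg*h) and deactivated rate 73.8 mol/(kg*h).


Activity (%) = (rate_used / rate_fresh) * 100
rate_used = 73.8, rate_fresh = 75.8
= (73.8 / 75.8) * 100
= 0.9736 * 100 = 97.36

97.36 %


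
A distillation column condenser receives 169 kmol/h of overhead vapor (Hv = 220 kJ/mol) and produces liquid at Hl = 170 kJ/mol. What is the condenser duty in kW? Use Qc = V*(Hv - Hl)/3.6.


Qc = 169 * (220 - 170) / 3.6 = 169 * 50 / 3.6 = 2347

2347 kW


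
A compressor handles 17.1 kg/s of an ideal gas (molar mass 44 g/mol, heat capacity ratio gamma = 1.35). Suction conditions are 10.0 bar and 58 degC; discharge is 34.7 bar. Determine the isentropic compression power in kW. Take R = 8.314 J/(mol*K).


Isentropic work: W = m*(gamma/(gamma-1))*(R*T1/MW)*((P2/P1)^((gamma-1)/gamma) - 1)
T1 = 58 + 273.15 = 331.15 K
Pressure ratio = 34.7 / 10.0 = 3.47
Exponent = (1.35 - 1)/1.35 = 0.259259
(P2/P1)^exp - 1 = 3.47^0.259259 - 1 = 0.380655
W = 17.1 * 1.35 / 0.35 * 8.314 * 331.15 / 44 * 0.380655 = 1571

1571 kW


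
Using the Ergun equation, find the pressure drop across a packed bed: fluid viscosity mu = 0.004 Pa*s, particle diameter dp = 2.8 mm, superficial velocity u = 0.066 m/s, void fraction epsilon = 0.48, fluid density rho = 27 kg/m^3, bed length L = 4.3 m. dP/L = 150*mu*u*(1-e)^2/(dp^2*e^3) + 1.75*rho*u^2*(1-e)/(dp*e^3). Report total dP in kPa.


dp = 2.8 mm = 0.0028 m
Viscous term = 150*0.004*0.066*(1-0.48)^2 / (0.0028^2*0.48^3) = 12349.9
Inertial term = 1.75*27*0.066^2*(1-0.48) / (0.0028*0.48^3) = 345.63
dP/L = 12349.9 + 345.63 = 12695.5 Pa/m
dP = 12695.5 * 4.3 / 1000 = 54.59 kPa

54.59 kPa


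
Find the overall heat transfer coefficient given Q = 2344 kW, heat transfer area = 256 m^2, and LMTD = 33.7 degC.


From Q = U*A*LMTD, U = Q / (A * LMTD)
U = 2344 / (256 * 33.7) = 2344 / 8627.2 = 0.2717

0.2717 kW/(m^2*K)


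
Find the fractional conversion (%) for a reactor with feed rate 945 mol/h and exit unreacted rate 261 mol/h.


X = (F_in - F_out) / F_in * 100
Moles reacted = 945 - 261 = 684
X = 684 / 945 * 100
= 0.7238 * 100
= 72.38 %

72.38 %


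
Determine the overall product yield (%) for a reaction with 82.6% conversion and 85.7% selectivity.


Overall yield = conversion (%) * selectivity (%) / 100
Conversion = 82.6%, Selectivity = 85.7%
Y = 82.6 * 85.7 / 100
= 70.7882 %

70.7882 %


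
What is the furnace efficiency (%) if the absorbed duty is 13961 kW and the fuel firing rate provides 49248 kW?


Furnace efficiency = Q_absorbed / Q_fuel * 100
= 13961 / 49248 * 100 = 28.35

28.35 %


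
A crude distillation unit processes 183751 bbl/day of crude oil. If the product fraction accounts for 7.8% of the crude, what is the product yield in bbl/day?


Crude throughput = 183751 bbl/day
Fraction yield = 7.8%
yield = throughput * fraction / 100
yield = 183751 * 7.8 / 100 = 14332.578

14332.578 bbl/day


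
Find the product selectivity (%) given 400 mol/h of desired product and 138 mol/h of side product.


Selectivity = desired / (desired + undesired) * 100
Total products = 400 + 138 = 538 mol/h
S = 400 / 538 * 100
= 0.7435 * 100
= 74.35 %

74.35 %


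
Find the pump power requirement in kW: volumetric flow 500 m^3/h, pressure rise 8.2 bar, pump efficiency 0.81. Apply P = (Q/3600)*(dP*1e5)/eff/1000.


Q = 500 / 3600 = 0.138889 m^3/s
P = 0.138889 * (8.2 * 1e5) / 0.81 / 1000 = 140.6

140.6 kW


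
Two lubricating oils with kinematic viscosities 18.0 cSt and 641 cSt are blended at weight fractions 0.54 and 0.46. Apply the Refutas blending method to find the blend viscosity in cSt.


Refutas method: VBN_i = 14.534*ln(ln(visc_i + 0.8)) + 10.975, blended linearly by mass fraction; since VBN is linear in VBI_i = ln(ln(visc_i + 0.8)) and the fractions sum to 1, blend VBI directly: visc = exp(exp(VBI_blend)) - 0.8
VBI_1 = ln(ln(18.0 + 0.8)) = 1.07632
VBI_2 = ln(ln(641 + 0.8)) = 1.86629
VBI_blend = 0.54 * 1.07632 + 0.46 * 1.86629 = 1.43971
visc_blend = exp(exp(1.43971)) - 0.8 = 67.20

67.20 cSt


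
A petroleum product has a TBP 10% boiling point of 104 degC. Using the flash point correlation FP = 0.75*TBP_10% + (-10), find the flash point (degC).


FP = 0.75 * 104 + (-10) = 68

68 degC


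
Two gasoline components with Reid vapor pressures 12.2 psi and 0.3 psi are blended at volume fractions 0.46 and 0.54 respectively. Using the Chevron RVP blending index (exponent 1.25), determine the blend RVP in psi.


Chevron index: RVP_blend = (sum xi*RVPi^1.25)^(1/1.25)
RVP^1.25 terms: 0.46 * 12.2^1.25 + 0.54 * 0.3^1.25 = 10.6083
RVP_blend = 10.6083^(1/1.25) = 6.615

6.615 psi


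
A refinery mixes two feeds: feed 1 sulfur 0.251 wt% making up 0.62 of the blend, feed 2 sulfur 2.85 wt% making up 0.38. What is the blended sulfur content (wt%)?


Linear sulfur blending: S_blend = x1*S1 + x2*S2
Contribution 1: 0.62 * 0.251 = 0.15562 wt%
Contribution 2: 0.38 * 2.85 = 1.083 wt%
S_blend = 0.15562 + 1.083 = 1.23862

1.23862 wt%


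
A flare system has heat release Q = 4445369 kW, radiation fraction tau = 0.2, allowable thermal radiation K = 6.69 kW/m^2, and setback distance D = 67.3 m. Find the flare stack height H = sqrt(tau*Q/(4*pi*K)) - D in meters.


tau*Q/(4*pi*K) = 0.2 * 4445369 / (4 * pi * 6.69) = 10575.5
sqrt(10575.5) = 102.837
H = 102.837 - 67.3 = 35.54

35.54 m


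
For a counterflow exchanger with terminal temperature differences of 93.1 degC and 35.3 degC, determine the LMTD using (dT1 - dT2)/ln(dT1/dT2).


LMTD = (dT1 - dT2) / ln(dT1/dT2)
= (93.1 - 35.3) / ln(93.1 / 35.3) = 57.8 / 0.969791 = 59.60

59.60 degC


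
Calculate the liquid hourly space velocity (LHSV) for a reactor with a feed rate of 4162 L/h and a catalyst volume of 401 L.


LHSV = volumetric feed rate / catalyst volume
= 4162 L/h / 401 L
= 10.38 h^-1

10.38 h^-1


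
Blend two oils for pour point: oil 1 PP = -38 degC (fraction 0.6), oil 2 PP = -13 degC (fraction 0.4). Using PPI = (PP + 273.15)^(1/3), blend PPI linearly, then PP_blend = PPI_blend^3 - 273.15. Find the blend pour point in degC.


PPI_1 = (-38 + 273.15)^(1/3) = 6.172318
PPI_2 = (-13 + 273.15)^(1/3) = 6.383731
PPI_blend = 0.6 * 6.172318 + 0.4 * 6.383731 = 6.256883
PP_blend = 6.256883^3 - 273.15 = 244.9481 - 273.15 = -28.2

-28.2 degC


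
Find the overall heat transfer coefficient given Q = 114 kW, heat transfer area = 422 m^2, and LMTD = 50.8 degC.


From Q = U*A*LMTD, U = Q / (A * LMTD)
U = 114 / (422 * 50.8) = 114 / 21437.6 = 0.005318

0.005318 kW/(m^2*K)


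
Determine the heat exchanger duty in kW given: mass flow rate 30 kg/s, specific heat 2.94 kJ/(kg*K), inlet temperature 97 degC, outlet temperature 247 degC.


Q = m_dot * cp * delta_T
delta_T = 247 - 97 = 150 K
Q = 30 * 2.94 * 150
= 88.2 * 150
= 13230 kW

13230 kW


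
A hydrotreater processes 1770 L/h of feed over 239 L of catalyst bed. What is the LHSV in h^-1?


LHSV = volumetric feed rate / catalyst volume
= 1770 L/h / 239 L
= 7.406 h^-1

7.406 h^-1


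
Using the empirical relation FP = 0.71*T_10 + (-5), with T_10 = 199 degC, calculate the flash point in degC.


FP = 0.71 * 199 + (-5) = 136.29

136.29 degC


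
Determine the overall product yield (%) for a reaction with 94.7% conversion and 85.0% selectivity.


Overall yield = conversion (%) * selectivity (%) / 100
Conversion = 94.7%, Selectivity = 85.0%
Y = 94.7 * 85.0 / 100
= 80.495 %

80.495 %


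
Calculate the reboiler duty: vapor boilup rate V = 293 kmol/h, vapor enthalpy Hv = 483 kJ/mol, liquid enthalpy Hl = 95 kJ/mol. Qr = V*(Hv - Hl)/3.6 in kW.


Qr = 293 * (483 - 95) / 3.6 = 293 * 388 / 3.6 = 31580

31580 kW


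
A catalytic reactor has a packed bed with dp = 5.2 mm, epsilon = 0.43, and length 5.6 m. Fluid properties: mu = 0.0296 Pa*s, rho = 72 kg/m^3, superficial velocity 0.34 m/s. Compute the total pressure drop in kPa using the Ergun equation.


dp = 5.2 mm = 0.0052 m
Viscous term = 150*0.0296*0.34*(1-0.43)^2 / (0.0052^2*0.43^3) = 228139
Inertial term = 1.75*72*0.34^2*(1-0.43) / (0.0052*0.43^3) = 20081.4
dP/L = 228139 + 20081.4 = 248220 Pa/m
dP = 248220 * 5.6 / 1000 = 1390 kPa

1390 kPa


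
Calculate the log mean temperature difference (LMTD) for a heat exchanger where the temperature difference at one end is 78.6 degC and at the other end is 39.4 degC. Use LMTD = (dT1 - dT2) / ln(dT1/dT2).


LMTD = (dT1 - dT2) / ln(dT1/dT2)
= (78.6 - 39.4) / ln(78.6 / 39.4) = 39.2 / 0.690606 = 56.76

56.76 degC


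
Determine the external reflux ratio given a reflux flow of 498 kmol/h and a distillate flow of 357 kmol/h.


Reflux ratio definition: R = L / D (liquid returned / distillate withdrawn)
L = 498 kmol/h, D = 357 kmol/h
R = 498 / 357 = 1.395

1.395


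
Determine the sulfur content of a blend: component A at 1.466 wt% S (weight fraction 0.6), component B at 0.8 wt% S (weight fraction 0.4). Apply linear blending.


Linear sulfur blending: S_blend = x1*S1 + x2*S2
Contribution 1: 0.6 * 1.466 = 0.8796 wt%
Contribution 2: 0.4 * 0.8 = 0.32 wt%
S_blend = 0.8796 + 0.32 = 1.1996

1.1996 wt%


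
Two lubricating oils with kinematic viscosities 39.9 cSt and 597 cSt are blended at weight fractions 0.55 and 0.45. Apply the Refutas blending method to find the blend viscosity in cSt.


Refutas method: VBN_i = 14.534*ln(ln(visc_i + 0.8)) + 10.975, blended linearly by mass fraction; since VBN is linear in VBI_i = ln(ln(visc_i + 0.8)) and the fractions sum to 1, blend VBI directly: visc = exp(exp(VBI_blend)) - 0.8
VBI_1 = ln(ln(39.9 + 0.8)) = 1.31001
VBI_2 = ln(ln(597 + 0.8)) = 1.85524
VBI_blend = 0.55 * 1.31001 + 0.45 * 1.85524 = 1.55536
visc_blend = exp(exp(1.55536)) - 0.8 = 113.3

113.3 cSt


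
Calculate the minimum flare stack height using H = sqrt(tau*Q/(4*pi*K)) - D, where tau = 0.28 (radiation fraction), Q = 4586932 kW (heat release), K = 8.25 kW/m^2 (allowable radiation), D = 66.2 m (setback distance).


tau*Q/(4*pi*K) = 0.28 * 4586932 / (4 * pi * 8.25) = 12388.4
sqrt(12388.4) = 111.303
H = 111.303 - 66.2 = 45.10

45.10 m


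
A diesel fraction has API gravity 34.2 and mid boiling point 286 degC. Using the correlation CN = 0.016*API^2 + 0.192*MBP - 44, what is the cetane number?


CN = 0.016 * 34.2^2 + 0.192 * 286 - 44
CN = 18.71424 + 54.912 - 44 = 29.62624

29.62624


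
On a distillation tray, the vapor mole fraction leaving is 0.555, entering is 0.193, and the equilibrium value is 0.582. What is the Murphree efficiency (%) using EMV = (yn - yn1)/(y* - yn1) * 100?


Murphree vapor efficiency: EMV = (y_n - y_(n-1)) / (y*_n - y_(n-1)) * 100
EMV = (0.555 - 0.193) / (0.582 - 0.193) * 100 = 0.362 / 0.389 * 100 = 93.06

93.06 %


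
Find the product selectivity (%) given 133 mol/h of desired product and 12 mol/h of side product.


Selectivity = desired / (desired + undesired) * 100
Total products = 133 + 12 = 145 mol/h
S = 133 / 145 * 100
= 0.9172 * 100
= 91.72 %

91.72 %


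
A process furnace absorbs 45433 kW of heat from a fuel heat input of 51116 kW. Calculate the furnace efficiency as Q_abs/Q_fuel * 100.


Furnace efficiency = Q_absorbed / Q_fuel * 100
= 45433 / 51116 * 100 = 88.88

88.88 %


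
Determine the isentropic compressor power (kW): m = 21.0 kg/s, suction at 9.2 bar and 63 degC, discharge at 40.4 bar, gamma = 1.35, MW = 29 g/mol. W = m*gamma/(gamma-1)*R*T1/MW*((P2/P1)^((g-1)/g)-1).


Isentropic work: W = m*(gamma/(gamma-1))*(R*T1/MW)*((P2/P1)^((gamma-1)/gamma) - 1)
T1 = 63 + 273.15 = 336.15 K
Pressure ratio = 40.4 / 9.2 = 4.3913
Exponent = (1.35 - 1)/1.35 = 0.259259
(P2/P1)^exp - 1 = 4.3913^0.259259 - 1 = 0.467567
W = 21.0 * 1.35 / 0.35 * 8.314 * 336.15 / 29 * 0.467567 = 3650

3650 kW


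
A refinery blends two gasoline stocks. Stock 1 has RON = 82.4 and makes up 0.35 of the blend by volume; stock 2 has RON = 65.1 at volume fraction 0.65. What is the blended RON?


Linear blending: RON_blend = sum(vi * RONi)
Contribution 1: 0.35 * 82.4 = 28.84
Contribution 2: 0.65 * 65.1 = 42.315
RON_blend = 28.84 + 42.315 = 71.155

71.155


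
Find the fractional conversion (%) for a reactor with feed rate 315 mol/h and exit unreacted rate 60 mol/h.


X = (F_in - F_out) / F_in * 100
Moles reacted = 315 - 60 = 255
X = 255 / 315 * 100
= 0.8095 * 100
= 80.95 %

80.95 %


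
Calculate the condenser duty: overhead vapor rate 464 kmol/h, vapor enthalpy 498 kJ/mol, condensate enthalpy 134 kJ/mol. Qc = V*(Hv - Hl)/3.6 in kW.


Qc = 464 * (498 - 134) / 3.6 = 464 * 364 / 3.6 = 46920

46920 kW


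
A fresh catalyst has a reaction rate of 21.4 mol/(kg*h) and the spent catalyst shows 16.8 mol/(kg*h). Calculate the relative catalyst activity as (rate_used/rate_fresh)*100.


Activity (%) = (rate_used / rate_fresh) * 100
rate_used = 16.8, rate_fresh = 21.4
= (16.8 / 21.4) * 100
= 0.7850 * 100 = 78.50

78.50 %


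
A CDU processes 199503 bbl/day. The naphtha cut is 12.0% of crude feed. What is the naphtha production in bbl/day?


Crude throughput = 199503 bbl/day
Fraction yield = 12.0%
yield = throughput * fraction / 100
yield = 199503 * 12.0 / 100 = 23940.36

23940.36 bbl/day


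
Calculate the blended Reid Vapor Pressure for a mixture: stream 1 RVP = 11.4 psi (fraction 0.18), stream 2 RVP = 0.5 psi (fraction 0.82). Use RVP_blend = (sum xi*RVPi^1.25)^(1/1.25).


Chevron index: RVP_blend = (sum xi*RVPi^1.25)^(1/1.25)
RVP^1.25 terms: 0.18 * 11.4^1.25 + 0.82 * 0.5^1.25 = 4.11531
RVP_blend = 4.11531^(1/1.25) = 3.101

3.101 psi


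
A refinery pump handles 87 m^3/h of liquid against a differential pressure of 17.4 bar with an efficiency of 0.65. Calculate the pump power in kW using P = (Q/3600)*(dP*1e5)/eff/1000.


Q = 87 / 3600 = 0.0241667 m^3/s
P = 0.0241667 * (17.4 * 1e5) / 0.65 / 1000 = 64.69

64.69 kW


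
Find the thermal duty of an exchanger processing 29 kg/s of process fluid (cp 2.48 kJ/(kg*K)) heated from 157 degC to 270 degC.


Q = m_dot * cp * delta_T
delta_T = 270 - 157 = 113 K
Q = 29 * 2.48 * 113
= 71.92 * 113
= 8126.96 kW

8126.96 kW


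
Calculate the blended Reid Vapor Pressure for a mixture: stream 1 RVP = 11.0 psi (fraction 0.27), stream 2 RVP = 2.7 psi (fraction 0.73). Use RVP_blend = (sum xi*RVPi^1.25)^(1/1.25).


Chevron index: RVP_blend = (sum xi*RVPi^1.25)^(1/1.25)
RVP^1.25 terms: 0.27 * 11.0^1.25 + 0.73 * 2.7^1.25 = 7.93539
RVP_blend = 7.93539^(1/1.25) = 5.244

5.244 psi


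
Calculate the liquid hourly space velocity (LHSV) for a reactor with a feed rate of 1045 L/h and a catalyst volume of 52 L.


LHSV = volumetric feed rate / catalyst volume
= 1045 L/h / 52 L
= 20.10 h^-1

20.10 h^-1


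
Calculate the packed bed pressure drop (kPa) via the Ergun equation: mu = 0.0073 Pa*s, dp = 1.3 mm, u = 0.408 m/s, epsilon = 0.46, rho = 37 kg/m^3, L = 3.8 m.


dp = 1.3 mm = 0.0013 m
Viscous term = 150*0.0073*0.408*(1-0.46)^2 / (0.0013^2*0.46^3) = 791957
Inertial term = 1.75*37*0.408^2*(1-0.46) / (0.0013*0.46^3) = 45997.8
dP/L = 791957 + 45997.8 = 837955 Pa/m
dP = 837955 * 3.8 / 1000 = 3184 kPa

3184 kPa


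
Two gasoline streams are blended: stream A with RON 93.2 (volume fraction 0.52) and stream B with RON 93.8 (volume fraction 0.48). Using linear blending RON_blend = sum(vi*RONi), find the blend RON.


Linear blending: RON_blend = sum(vi * RONi)
Contribution 1: 0.52 * 93.2 = 48.464
Contribution 2: 0.48 * 93.8 = 45.024
RON_blend = 48.464 + 45.024 = 93.488

93.488


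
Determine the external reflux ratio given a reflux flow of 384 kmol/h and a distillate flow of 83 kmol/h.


Reflux ratio definition: R = L / D (liquid returned / distillate withdrawn)
L = 384 kmol/h, D = 83 kmol/h
R = 384 / 83 = 4.627

4.627


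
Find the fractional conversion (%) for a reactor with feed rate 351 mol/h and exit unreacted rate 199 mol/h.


X = (F_in - F_out) / F_in * 100
Moles reacted = 351 - 199 = 152
X = 152 / 351 * 100
= 0.4330 * 100
= 43.30 %

43.30 %


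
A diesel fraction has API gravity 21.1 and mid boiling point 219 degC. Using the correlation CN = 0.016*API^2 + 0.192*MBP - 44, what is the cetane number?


CN = 0.016 * 21.1^2 + 0.192 * 219 - 44
CN = 7.12336 + 42.048 - 44 = 5.17136

5.17136


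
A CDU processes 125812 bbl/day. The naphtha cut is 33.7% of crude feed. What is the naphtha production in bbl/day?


Crude throughput = 125812 bbl/day
Fraction yield = 33.7%
yield = throughput * fraction / 100
yield = 125812 * 33.7 / 100 = 42398.644

42398.644 bbl/day


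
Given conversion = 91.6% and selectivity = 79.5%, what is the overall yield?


Overall yield = conversion (%) * selectivity (%) / 100
Conversion = 91.6%, Selectivity = 79.5%
Y = 91.6 * 79.5 / 100
= 72.822 %

72.822 %


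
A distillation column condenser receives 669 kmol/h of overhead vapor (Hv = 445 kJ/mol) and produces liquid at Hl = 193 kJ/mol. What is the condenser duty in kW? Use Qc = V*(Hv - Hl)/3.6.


Qc = 669 * (445 - 193) / 3.6 = 669 * 252 / 3.6 = 46830

46830 kW


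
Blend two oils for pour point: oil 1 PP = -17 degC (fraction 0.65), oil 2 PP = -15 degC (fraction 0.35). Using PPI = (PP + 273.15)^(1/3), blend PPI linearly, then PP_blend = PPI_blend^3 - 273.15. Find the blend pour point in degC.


PPI_1 = (-17 + 273.15)^(1/3) = 6.350844
PPI_2 = (-15 + 273.15)^(1/3) = 6.36733
PPI_blend = 0.65 * 6.350844 + 0.35 * 6.36733 = 6.356614
PP_blend = 6.356614^3 - 273.15 = 256.8488 - 273.15 = -16.3

-16.3 degC


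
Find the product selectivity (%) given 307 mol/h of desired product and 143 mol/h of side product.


Selectivity = desired / (desired + undesired) * 100
Total products = 307 + 143 = 450 mol/h
S = 307 / 450 * 100
= 0.6822 * 100
= 68.22 %

68.22 %


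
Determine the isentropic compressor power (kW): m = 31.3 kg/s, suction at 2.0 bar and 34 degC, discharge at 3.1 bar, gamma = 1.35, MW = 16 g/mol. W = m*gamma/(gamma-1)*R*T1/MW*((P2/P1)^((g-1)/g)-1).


Isentropic work: W = m*(gamma/(gamma-1))*(R*T1/MW)*((P2/P1)^((gamma-1)/gamma) - 1)
T1 = 34 + 273.15 = 307.15 K
Pressure ratio = 3.1 / 2.0 = 1.55
Exponent = (1.35 - 1)/1.35 = 0.259259
(P2/P1)^exp - 1 = 1.55^0.259259 - 1 = 0.120328
W = 31.3 * 1.35 / 0.35 * 8.314 * 307.15 / 16 * 0.120328 = 2319

2319 kW


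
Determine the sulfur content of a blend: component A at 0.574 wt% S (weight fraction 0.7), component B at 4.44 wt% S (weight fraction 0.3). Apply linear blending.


Linear sulfur blending: S_blend = x1*S1 + x2*S2
Contribution 1: 0.7 * 0.574 = 0.4018 wt%
Contribution 2: 0.3 * 4.44 = 1.332 wt%
S_blend = 0.4018 + 1.332 = 1.7338

1.7338 wt%


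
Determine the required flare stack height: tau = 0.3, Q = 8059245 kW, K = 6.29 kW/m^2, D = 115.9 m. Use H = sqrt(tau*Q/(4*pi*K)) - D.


tau*Q/(4*pi*K) = 0.3 * 8059245 / (4 * pi * 6.29) = 30588.3
sqrt(30588.3) = 174.895
H = 174.895 - 115.9 = 59.00

59.00 m


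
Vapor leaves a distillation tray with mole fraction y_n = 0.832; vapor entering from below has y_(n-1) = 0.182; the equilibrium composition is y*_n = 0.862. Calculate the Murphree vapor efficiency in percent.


Murphree vapor efficiency: EMV = (y_n - y_(n-1)) / (y*_n - y_(n-1)) * 100
EMV = (0.832 - 0.182) / (0.862 - 0.182) * 100 = 0.65 / 0.68 * 100 = 95.59

95.59 %


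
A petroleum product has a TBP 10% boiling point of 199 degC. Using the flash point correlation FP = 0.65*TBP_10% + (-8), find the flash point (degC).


FP = 0.65 * 199 + (-8) = 121.35

121.35 degC


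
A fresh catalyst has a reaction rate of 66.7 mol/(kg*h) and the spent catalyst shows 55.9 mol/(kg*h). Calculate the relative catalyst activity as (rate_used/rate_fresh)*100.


Activity (%) = (rate_used / rate_fresh) * 100
rate_used = 55.9, rate_fresh = 66.7
= (55.9 / 66.7) * 100
= 0.8381 * 100 = 83.81

83.81 %


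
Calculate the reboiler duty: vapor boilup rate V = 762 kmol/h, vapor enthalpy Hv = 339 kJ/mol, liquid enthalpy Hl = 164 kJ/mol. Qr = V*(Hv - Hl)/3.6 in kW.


Qr = 762 * (339 - 164) / 3.6 = 762 * 175 / 3.6 = 37040

37040 kW


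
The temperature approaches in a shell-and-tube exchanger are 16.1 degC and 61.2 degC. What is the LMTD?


LMTD = (dT1 - dT2) / ln(dT1/dT2)
= (16.1 - 61.2) / ln(16.1 / 61.2) = -45.1 / -1.33533 = 33.77

33.77 degC


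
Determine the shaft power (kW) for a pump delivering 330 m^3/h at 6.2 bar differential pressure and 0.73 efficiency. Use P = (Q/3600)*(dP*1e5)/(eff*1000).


Q = 330 / 3600 = 0.0916667 m^3/s
P = 0.0916667 * (6.2 * 1e5) / 0.73 / 1000 = 77.85

77.85 kW


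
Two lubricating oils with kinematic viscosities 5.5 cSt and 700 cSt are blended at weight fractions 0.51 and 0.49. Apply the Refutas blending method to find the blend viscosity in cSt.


Refutas method: VBN_i = 14.534*ln(ln(visc_i + 0.8)) + 10.975, blended linearly by mass fraction; since VBN is linear in VBI_i = ln(ln(visc_i + 0.8)) and the fractions sum to 1, blend VBI directly: visc = exp(exp(VBI_blend)) - 0.8
VBI_1 = ln(ln(5.5 + 0.8)) = 0.610064
VBI_2 = ln(ln(700 + 0.8)) = 1.8798
VBI_blend = 0.51 * 0.610064 + 0.49 * 1.8798 = 1.23223
visc_blend = exp(exp(1.23223)) - 0.8 = 30.04

30.04 cSt


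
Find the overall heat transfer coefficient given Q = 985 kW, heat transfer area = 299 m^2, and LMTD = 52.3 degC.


From Q = U*A*LMTD, U = Q / (A * LMTD)
U = 985 / (299 * 52.3) = 985 / 15637.7 = 0.06299

0.06299 kW/(m^2*K)


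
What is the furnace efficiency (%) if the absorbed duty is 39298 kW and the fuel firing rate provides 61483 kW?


Furnace efficiency = Q_absorbed / Q_fuel * 100
= 39298 / 61483 * 100 = 63.92

63.92 %


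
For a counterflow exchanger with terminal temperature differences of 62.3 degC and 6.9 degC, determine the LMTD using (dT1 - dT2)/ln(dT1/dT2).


LMTD = (dT1 - dT2) / ln(dT1/dT2)
= (62.3 - 6.9) / ln(62.3 / 6.9) = 55.4 / 2.20044 = 25.18

25.18 degC


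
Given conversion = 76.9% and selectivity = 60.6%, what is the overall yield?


Overall yield = conversion (%) * selectivity (%) / 100
Conversion = 76.9%, Selectivity = 60.6%
Y = 76.9 * 60.6 / 100
= 46.6014 %

46.6014 %
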